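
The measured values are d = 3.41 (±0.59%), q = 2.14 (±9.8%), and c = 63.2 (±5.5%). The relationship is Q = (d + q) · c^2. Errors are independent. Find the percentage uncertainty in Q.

11.6%

Let u = d + q = 5.55. δu = √(δd² + δq²) = √(0.000405 + 0.0440) = 0.211, so δu/u = 0.0380.
Q is then a monomial in u, c:
δQ/Q = √((δu/u)² + (2·δc/c)²) = √(0.00144 + 0.0121) = 0.116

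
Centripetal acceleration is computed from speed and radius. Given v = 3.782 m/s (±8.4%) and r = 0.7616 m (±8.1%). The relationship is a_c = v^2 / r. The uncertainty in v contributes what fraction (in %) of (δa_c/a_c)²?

(δa_c/a_c)² = (2·δv/v)² + (-1·δr/r)²
  v term: (2×0.0840)² = 0.0282
  r term: (-1×0.0810)² = 0.00656
Total = 0.0348. Share from v = 0.0282/0.0348 = 0.811.

81.1%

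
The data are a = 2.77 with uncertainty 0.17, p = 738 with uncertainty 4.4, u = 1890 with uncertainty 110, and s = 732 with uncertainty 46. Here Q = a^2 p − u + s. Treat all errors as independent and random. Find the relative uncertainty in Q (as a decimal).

0.157

Let w = a^2·p = 5660. δw/w = √((2·δa/a)² + (1·δp/p)²) = √(0.0151 + 3.55e-05) = 0.123, so δw = 696.
Q = w − u + s: δQ = √(δw² + δu² + δs²) = √(4.84e+05 + 12100 + 2120) = 706
Q = 4500, so δQ/Q = 706/4500 = 0.157.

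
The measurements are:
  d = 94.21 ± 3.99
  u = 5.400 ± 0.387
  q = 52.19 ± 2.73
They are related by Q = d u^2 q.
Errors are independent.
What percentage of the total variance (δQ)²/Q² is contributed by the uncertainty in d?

7.15%

(δQ/Q)² = (1·δd/d)² + (2·δu/u)² + (1·δq/q)²
  d term: (1×0.0424)² = 0.00179
  u term: (2×0.0717)² = 0.0205
  q term: (1×0.0523)² = 0.00274
Total = 0.0251. Share from d = 0.00179/0.0251 = 0.0715.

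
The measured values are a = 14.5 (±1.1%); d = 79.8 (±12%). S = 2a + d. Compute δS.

Each term contributes (cᵢ δxᵢ)² to (δS)²:
  (2·δa)² = 0.102;  (δd)² = 91.7
δS = √(91.8) = 9.58

9.58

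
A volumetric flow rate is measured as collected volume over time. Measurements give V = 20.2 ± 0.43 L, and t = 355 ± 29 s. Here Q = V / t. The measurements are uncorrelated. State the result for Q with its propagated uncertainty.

0.0569 ± 0.00480 L/s

Products/powers → add relative errors in quadrature, weighted by exponent:
  (1·δV/V)² = (1×0.0213)² = 0.000453;  (-1·δt/t)² = (-1×0.0817)² = 0.00667
δQ/Q = √(0.00713) = 0.0844
Q = 0.0569 L/s, so δQ = 0.0844 × 0.0569 = 0.00480 L/s.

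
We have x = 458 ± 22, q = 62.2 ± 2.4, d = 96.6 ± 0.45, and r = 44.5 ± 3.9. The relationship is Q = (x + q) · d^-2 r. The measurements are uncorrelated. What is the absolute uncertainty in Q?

Let u = x + q = 520. δu = √(δx² + δq²) = √(484 + 5.76) = 22.1, so δu/u = 0.0425.
Q is then a monomial in u, d, r:
δQ/Q = √((δu/u)² + (-2·δd/d)² + (1·δr/r)²) = √(0.00181 + 8.68e-05 + 0.00768) = 0.0979
Q = 2.48, so δQ = 0.0979 × 2.48 = 0.243.

0.243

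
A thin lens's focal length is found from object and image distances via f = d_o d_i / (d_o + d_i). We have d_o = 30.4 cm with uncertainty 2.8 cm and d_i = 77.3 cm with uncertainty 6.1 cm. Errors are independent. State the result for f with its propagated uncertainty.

∂f/∂d_o = (d_i/(d_o+d_i))² = 0.515;  ∂f/∂d_i = (d_o/(d_o+d_i))² = 0.0797
δf = √((∂f/∂d_o · δd_o)² + (∂f/∂d_i · δd_i)²) = √(2.08 + 0.236) = 1.52 cm
f = 21.8 cm.

21.8 ± 1.52 cm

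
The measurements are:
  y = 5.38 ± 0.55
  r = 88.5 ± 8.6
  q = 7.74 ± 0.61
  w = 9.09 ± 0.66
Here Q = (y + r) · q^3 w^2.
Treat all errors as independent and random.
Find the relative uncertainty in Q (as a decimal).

0.292

Let u = y + r = 93.9. δu = √(δy² + δr²) = √(0.303 + 74.0) = 8.62, so δu/u = 0.0918.
Q is then a monomial in u, q, w:
δQ/Q = √((δu/u)² + (3·δq/q)² + (2·δw/w)²) = √(0.00843 + 0.0559 + 0.0211) = 0.292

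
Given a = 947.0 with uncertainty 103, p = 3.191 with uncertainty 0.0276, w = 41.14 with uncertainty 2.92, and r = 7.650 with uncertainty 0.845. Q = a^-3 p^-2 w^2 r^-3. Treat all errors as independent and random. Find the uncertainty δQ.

Products/powers → add relative errors in quadrature, weighted by exponent:
  (-3·δa/a)² = (-3×0.109)² = 0.106;  (-2·δp/p)² = (-2×0.00865)² = 0.000299;  (2·δw/w)² = (2×0.0710)² = 0.0202;  (-3·δr/r)² = (-3×0.110)² = 0.110
δQ/Q = √(0.237) = 0.487
Q = 4.372e-10, so δQ = 0.487 × 4.372e-10 = 2.13e-10.

2.13e-10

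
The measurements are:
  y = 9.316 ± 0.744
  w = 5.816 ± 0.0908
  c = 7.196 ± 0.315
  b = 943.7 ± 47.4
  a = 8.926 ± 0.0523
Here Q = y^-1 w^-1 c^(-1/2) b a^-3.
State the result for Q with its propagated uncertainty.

0.009130 ± 0.000910

Relative error in a monomial: (δQ/Q)² = Σ (nᵢ · δxᵢ/xᵢ)².
  (-1·δy/y)² = (-1×0.0799)² = 0.00638;  (-1·δw/w)² = (-1×0.0156)² = 0.000244;  (−½·δc/c)² = (-0.5×0.0438)² = 0.000479;  (1·δb/b)² = (1×0.0502)² = 0.00252;  (-3·δa/a)² = (-3×0.00586)² = 0.000309
δQ/Q = √(0.00993) = 0.0997
Q = 0.009130, so δQ = 0.0997 × 0.009130 = 0.000910.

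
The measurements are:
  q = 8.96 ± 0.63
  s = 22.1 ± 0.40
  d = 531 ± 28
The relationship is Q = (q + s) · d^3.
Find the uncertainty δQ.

Let u = q + s = 31.1. δu = √(δq² + δs²) = √(0.397 + 0.160) = 0.746, so δu/u = 0.0240.
Q is then a monomial in u, d:
δQ/Q = √((δu/u)² + (3·δd/d)²) = √(0.000577 + 0.0250) = 0.160
Q = 4.65e+09, so δQ = 0.160 × 4.65e+09 = 7.44e+08.

7.44e+08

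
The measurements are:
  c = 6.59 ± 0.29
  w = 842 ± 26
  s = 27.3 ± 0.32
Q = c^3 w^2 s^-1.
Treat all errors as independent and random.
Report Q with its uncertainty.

Relative error in a monomial: (δQ/Q)² = Σ (nᵢ · δxᵢ/xᵢ)².
  (3·δc/c)² = (3×0.0440)² = 0.0174;  (2·δw/w)² = (2×0.0309)² = 0.00381;  (-1·δs/s)² = (-1×0.0117)² = 0.000137
δQ/Q = √(0.0214) = 0.146
Q = 7.43e+06, so δQ = 0.146 × 7.43e+06 = 1.09e+06.

(7.43 ± 1.09) × 10^6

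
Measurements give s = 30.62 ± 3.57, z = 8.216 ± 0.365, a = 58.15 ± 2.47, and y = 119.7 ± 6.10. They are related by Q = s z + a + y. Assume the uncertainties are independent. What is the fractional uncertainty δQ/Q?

Let p = s·z = 251.6. δp/p = √((1·δs/s)² + (1·δz/z)²) = √(0.0136 + 0.00197) = 0.125, so δp = 31.4.
Q = p + a + y: δQ = √(δp² + δa² + δy²) = √(985 + 6.10 + 37.2) = 32.1
Q = 429.4, so δQ/Q = 32.1/429.4 = 0.0747.

0.0747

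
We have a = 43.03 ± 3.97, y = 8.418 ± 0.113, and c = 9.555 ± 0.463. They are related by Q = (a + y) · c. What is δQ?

Let u = a + y = 51.45. δu = √(δa² + δy²) = √(15.8 + 0.0128) = 3.97, so δu/u = 0.0772.
Q is then a monomial in u, c:
δQ/Q = √((δu/u)² + (1·δc/c)²) = √(0.00596 + 0.00235) = 0.0911
Q = 491.6, so δQ = 0.0911 × 491.6 = 44.8.

44.8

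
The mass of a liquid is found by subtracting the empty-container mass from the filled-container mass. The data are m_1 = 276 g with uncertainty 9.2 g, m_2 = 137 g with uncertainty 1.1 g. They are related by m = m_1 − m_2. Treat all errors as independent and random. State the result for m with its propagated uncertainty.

139 ± 9.27 g

Sums and differences: (δm)² = Σ (cᵢ δxᵢ)².
  (δm_1)² = 84.6;  (δm_2)² = 1.21
δm = √(85.8) = 9.27 g
m = 139 g.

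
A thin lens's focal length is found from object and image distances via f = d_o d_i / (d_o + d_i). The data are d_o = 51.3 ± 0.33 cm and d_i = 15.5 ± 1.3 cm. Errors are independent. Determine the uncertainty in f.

0.767 cm

∂f/∂d_o = (d_i/(d_o+d_i))² = 0.0538;  ∂f/∂d_i = (d_o/(d_o+d_i))² = 0.590
δf = √((∂f/∂d_o · δd_o)² + (∂f/∂d_i · δd_i)²) = √(0.000316 + 0.588) = 0.767 cm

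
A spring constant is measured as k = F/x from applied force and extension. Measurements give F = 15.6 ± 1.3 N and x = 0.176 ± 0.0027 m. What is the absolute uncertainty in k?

For a monomial k ∝ F, x^-1, fractional errors add in quadrature:
  (1·δF/F)² = (1×0.0833)² = 0.00694;  (-1·δx/x)² = (-1×0.0153)² = 0.000235
δk/k = √(0.00718) = 0.0847
k = 88.6 N/m, so δk = 0.0847 × 88.6 = 7.51 N/m.

7.51 N/m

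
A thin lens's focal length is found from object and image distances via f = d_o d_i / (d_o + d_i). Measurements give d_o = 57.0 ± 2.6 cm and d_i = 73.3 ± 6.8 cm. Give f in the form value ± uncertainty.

∂f/∂d_o = (d_i/(d_o+d_i))² = 0.316;  ∂f/∂d_i = (d_o/(d_o+d_i))² = 0.191
δf = √((∂f/∂d_o · δd_o)² + (∂f/∂d_i · δd_i)²) = √(0.677 + 1.69) = 1.54 cm
f = 32.1 cm.

32.1 ± 1.54 cm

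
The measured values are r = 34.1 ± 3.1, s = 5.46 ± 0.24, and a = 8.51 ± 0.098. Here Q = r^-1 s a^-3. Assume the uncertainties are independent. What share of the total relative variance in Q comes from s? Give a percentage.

(δQ/Q)² = (-1·δr/r)² + (1·δs/s)² + (-3·δa/a)²
  r term: (-1×0.0909)² = 0.00826
  s term: (1×0.0440)² = 0.00193
  a term: (-3×0.0115)² = 0.00119
Total = 0.0114. Share from s = 0.00193/0.0114 = 0.170.

17.0%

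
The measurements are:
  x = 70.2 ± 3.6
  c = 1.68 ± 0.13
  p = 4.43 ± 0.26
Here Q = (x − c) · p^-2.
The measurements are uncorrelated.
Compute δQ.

Let u = x − c = 68.5. δu = √(δx² + δc²) = √(13.0 + 0.0169) = 3.60, so δu/u = 0.0526.
Q is then a monomial in u, p:
δQ/Q = √((δu/u)² + (-2·δp/p)²) = √(0.00276 + 0.0138) = 0.129
Q = 3.49, so δQ = 0.129 × 3.49 = 0.449.

0.449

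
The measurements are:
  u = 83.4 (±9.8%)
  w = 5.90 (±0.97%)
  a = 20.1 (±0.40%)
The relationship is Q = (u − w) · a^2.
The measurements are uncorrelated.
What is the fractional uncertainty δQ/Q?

Let h = u − w = 77.5. δh = √(δu² + δw²) = √(66.8 + 0.00328) = 8.17, so δh/h = 0.105.
Q is then a monomial in h, a:
δQ/Q = √((δh/h)² + (2·δa/a)²) = √(0.0111 + 6.4e-05) = 0.106

0.106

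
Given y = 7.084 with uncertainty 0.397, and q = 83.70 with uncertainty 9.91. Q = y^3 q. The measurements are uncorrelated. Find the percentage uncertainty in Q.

Q is a product of powers, so relative uncertainties combine in quadrature:
  (3·δy/y)² = (3×0.0560)² = 0.0283;  (1·δq/q)² = (1×0.118)² = 0.0140
δQ/Q = √(0.0423) = 0.206

20.6%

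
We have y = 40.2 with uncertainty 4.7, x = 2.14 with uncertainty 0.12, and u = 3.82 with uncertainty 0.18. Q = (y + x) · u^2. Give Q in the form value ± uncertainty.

Let w = y + x = 42.3. δw = √(δy² + δx²) = √(22.1 + 0.0144) = 4.70, so δw/w = 0.111.
Q is then a monomial in w, u:
δQ/Q = √((δw/w)² + (2·δu/u)²) = √(0.0123 + 0.00888) = 0.146
Q = 618, so δQ = 0.146 × 618 = 90.0.

618 ± 90.0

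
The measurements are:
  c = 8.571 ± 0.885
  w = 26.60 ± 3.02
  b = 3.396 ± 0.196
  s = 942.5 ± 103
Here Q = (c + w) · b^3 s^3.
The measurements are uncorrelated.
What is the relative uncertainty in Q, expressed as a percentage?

38.1%

Let u = c + w = 35.17. δu = √(δc² + δw²) = √(0.783 + 9.12) = 3.15, so δu/u = 0.0895.
Q is then a monomial in u, b, s:
δQ/Q = √((δu/u)² + (3·δb/b)² + (3·δs/s)²) = √(0.00801 + 0.0300 + 0.107) = 0.381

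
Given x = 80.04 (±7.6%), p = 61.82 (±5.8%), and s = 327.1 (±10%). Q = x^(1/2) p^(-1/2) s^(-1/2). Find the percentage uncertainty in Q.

Relative error in a monomial: (δQ/Q)² = Σ (nᵢ · δxᵢ/xᵢ)².
  (½·δx/x)² = (0.5×0.0760)² = 0.00144;  (−½·δp/p)² = (-0.5×0.0580)² = 0.000841;  (−½·δs/s)² = (-0.5×0.100)² = 0.00250
δQ/Q = √(0.00478) = 0.0692

6.92%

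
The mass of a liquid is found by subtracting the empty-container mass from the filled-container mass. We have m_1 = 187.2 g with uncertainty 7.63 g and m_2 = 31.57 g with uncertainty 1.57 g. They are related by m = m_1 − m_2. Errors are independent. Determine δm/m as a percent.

Sums and differences: (δm)² = Σ (cᵢ δxᵢ)².
  (δm_1)² = 58.2;  (δm_2)² = 2.46
δm = √(60.7) = 7.79 g
m = 155.6 g, so δm/m = 7.79/155.6 = 0.0501.

5.01%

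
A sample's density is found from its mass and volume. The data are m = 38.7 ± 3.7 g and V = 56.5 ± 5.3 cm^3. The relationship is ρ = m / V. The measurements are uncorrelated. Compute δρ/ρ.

Products/powers → add relative errors in quadrature, weighted by exponent:
  (1·δm/m)² = (1×0.0956)² = 0.00914;  (-1·δV/V)² = (-1×0.0938)² = 0.00880
δρ/ρ = √(0.0179) = 0.134

0.134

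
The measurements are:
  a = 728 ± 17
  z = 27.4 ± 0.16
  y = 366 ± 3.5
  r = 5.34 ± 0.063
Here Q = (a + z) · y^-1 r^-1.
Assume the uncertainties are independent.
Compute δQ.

Let u = a + z = 755. δu = √(δa² + δz²) = √(289 + 0.0256) = 17.0, so δu/u = 0.0225.
Q is then a monomial in u, y, r:
δQ/Q = √((δu/u)² + (-1·δy/y)² + (-1·δr/r)²) = √(0.000507 + 9.14e-05 + 0.000139) = 0.0272
Q = 0.387, so δQ = 0.0272 × 0.387 = 0.0105.

0.0105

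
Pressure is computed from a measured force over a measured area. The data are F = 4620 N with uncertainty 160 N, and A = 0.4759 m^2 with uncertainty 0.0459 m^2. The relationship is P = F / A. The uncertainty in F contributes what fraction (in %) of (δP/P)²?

11.4%

(δP/P)² = (1·δF/F)² + (-1·δA/A)²
  F term: (1×0.0346)² = 0.00120
  A term: (-1×0.0964)² = 0.00930
Total = 0.0105. Share from F = 0.00120/0.0105 = 0.114.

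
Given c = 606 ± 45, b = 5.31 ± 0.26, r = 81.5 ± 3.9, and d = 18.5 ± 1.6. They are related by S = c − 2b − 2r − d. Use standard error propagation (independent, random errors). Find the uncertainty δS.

45.7

Sums and differences: (δS)² = Σ (cᵢ δxᵢ)².
  (δc)² = 2020;  (2·δb)² = 0.270;  (2·δr)² = 60.8;  (δd)² = 2.56
δS = √(2090) = 45.7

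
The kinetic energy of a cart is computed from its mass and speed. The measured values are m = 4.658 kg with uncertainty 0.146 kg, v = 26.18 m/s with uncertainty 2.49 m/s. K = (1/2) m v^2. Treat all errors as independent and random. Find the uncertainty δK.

Relative error in a monomial: (δK/K)² = Σ (nᵢ · δxᵢ/xᵢ)².
  (1·δm/m)² = (1×0.0313)² = 0.000982;  (2·δv/v)² = (2×0.0951)² = 0.0362
δK/K = √(0.0372) = 0.193
K = 1596 J, so δK = 0.193 × 1596 = 308 J.

308 J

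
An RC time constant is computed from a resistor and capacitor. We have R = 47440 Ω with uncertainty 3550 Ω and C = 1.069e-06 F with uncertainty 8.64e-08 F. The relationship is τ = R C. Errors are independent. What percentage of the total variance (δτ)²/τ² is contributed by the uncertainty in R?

(δτ/τ)² = (1·δR/R)² + (1·δC/C)²
  R term: (1×0.0748)² = 0.00560
  C term: (1×0.0808)² = 0.00653
Total = 0.0121. Share from R = 0.00560/0.0121 = 0.462.

46.2%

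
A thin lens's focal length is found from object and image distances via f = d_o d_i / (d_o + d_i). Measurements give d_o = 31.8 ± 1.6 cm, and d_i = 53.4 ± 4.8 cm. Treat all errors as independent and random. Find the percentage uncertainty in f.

4.60%

∂f/∂d_o = (d_i/(d_o+d_i))² = 0.393;  ∂f/∂d_i = (d_o/(d_o+d_i))² = 0.139
δf = √((∂f/∂d_o · δd_o)² + (∂f/∂d_i · δd_i)²) = √(0.395 + 0.447) = 0.918 cm
f = 19.9 cm, so δf/f = 0.918/19.9 = 0.0460.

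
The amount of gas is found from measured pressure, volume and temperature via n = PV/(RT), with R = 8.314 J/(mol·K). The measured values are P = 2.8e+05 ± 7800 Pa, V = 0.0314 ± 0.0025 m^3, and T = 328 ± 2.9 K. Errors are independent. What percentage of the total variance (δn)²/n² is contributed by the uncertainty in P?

10.8%

(δn/n)² = (1·δP/P)² + (1·δV/V)² + (-1·δT/T)²
  P term: (1×0.0279)² = 0.000776
  V term: (1×0.0796)² = 0.00634
  T term: (-1×0.00884)² = 7.82e-05
Total = 0.00719. Share from P = 0.000776/0.00719 = 0.108.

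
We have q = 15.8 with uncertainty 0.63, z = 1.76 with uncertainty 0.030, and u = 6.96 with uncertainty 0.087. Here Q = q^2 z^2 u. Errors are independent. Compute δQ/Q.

0.0876

Q is a product of powers, so relative uncertainties combine in quadrature:
  (2·δq/q)² = (2×0.0399)² = 0.00636;  (2·δz/z)² = (2×0.0170)² = 0.00116;  (1·δu/u)² = (1×0.0125)² = 0.000156
δQ/Q = √(0.00768) = 0.0876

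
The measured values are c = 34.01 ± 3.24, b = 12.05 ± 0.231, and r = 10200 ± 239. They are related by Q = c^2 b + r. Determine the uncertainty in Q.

2680

Let p = c^2·b = 13940. δp/p = √((2·δc/c)² + (1·δb/b)²) = √(0.0363 + 0.000367) = 0.191, so δp = 2670.
Q = p + r: δQ = √(δp² + δr²) = √(7.12e+06 + 57100) = 2680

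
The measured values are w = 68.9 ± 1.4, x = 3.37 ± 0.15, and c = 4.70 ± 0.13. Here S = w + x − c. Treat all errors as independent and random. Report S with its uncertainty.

67.6 ± 1.41

S is a linear combination, so absolute uncertainties add in quadrature:
  (δw)² = 1.96;  (δx)² = 0.0225;  (δc)² = 0.0169
δS = √(2.00) = 1.41
S = 67.6.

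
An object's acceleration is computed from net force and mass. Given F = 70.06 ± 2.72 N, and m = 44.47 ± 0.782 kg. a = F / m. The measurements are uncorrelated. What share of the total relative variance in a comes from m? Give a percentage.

17.0%

(δa/a)² = (1·δF/F)² + (-1·δm/m)²
  F term: (1×0.0388)² = 0.00151
  m term: (-1×0.0176)² = 0.000309
Total = 0.00182. Share from m = 0.000309/0.00182 = 0.170.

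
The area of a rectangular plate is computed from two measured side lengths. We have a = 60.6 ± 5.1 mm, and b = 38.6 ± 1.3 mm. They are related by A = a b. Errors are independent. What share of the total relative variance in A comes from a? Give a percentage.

86.2%

(δA/A)² = (1·δa/a)² + (1·δb/b)²
  a term: (1×0.0842)² = 0.00708
  b term: (1×0.0337)² = 0.00113
Total = 0.00822. Share from a = 0.00708/0.00822 = 0.862.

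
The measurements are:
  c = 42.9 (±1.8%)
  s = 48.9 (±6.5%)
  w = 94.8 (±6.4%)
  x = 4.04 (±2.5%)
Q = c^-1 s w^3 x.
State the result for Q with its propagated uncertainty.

For a monomial Q ∝ c^-1, s, w^3, x, fractional errors add in quadrature:
  (-1·δc/c)² = (-1×0.0180)² = 0.000324;  (1·δs/s)² = (1×0.0650)² = 0.00423;  (3·δw/w)² = (3×0.0640)² = 0.0369;  (1·δx/x)² = (1×0.0250)² = 0.000625
δQ/Q = √(0.0420) = 0.205
Q = 3.92e+06, so δQ = 0.205 × 3.92e+06 = 8.04e+05.

(3.92 ± 0.804) × 10^6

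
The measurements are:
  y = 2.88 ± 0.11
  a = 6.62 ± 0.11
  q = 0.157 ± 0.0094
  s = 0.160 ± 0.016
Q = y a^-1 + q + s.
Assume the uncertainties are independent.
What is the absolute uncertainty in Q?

0.0259

Let p = y·a^-1 = 0.435. δp/p = √((1·δy/y)² + (-1·δa/a)²) = √(0.00146 + 0.000276) = 0.0417, so δp = 0.0181.
Q = p + q + s: δQ = √(δp² + δq² + δs²) = √(0.000328 + 8.84e-05 + 0.000256) = 0.0259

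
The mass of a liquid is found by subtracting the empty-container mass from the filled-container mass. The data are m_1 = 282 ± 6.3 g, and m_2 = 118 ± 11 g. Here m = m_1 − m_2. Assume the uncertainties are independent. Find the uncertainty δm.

12.7 g

Sums and differences: (δm)² = Σ (cᵢ δxᵢ)².
  (δm_1)² = 39.7;  (δm_2)² = 121
δm = √(161) = 12.7 g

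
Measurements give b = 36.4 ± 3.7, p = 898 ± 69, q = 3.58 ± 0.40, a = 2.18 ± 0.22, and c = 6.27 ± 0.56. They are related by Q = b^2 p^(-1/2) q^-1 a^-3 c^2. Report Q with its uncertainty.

46.9 ± 19.8

Q is a product of powers, so relative uncertainties combine in quadrature:
  (2·δb/b)² = (2×0.102)² = 0.0413;  (−½·δp/p)² = (-0.5×0.0768)² = 0.00148;  (-1·δq/q)² = (-1×0.112)² = 0.0125;  (-3·δa/a)² = (-3×0.101)² = 0.0917;  (2·δc/c)² = (2×0.0893)² = 0.0319
δQ/Q = √(0.179) = 0.423
Q = 46.9, so δQ = 0.423 × 46.9 = 19.8.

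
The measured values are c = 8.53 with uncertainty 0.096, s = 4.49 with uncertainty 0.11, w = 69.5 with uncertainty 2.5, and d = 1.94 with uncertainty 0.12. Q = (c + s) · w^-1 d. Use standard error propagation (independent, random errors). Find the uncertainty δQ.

0.0263

Let u = c + s = 13.0. δu = √(δc² + δs²) = √(0.00922 + 0.0121) = 0.146, so δu/u = 0.0112.
Q is then a monomial in u, w, d:
δQ/Q = √((δu/u)² + (-1·δw/w)² + (1·δd/d)²) = √(0.000126 + 0.00129 + 0.00383) = 0.0724
Q = 0.363, so δQ = 0.0724 × 0.363 = 0.0263.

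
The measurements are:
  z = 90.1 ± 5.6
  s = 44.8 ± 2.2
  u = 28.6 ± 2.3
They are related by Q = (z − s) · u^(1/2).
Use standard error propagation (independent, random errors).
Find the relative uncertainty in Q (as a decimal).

0.139

Let w = z − s = 45.3. δw = √(δz² + δs²) = √(31.4 + 4.84) = 6.02, so δw/w = 0.133.
Q is then a monomial in w, u:
δQ/Q = √((δw/w)² + (½·δu/u)²) = √(0.0176 + 0.00162) = 0.139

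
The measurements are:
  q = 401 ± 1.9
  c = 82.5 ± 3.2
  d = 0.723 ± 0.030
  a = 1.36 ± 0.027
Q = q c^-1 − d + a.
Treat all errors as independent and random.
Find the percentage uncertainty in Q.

3.53%

Let p = q·c^-1 = 4.86. δp/p = √((1·δq/q)² + (-1·δc/c)²) = √(2.25e-05 + 0.00150) = 0.0391, so δp = 0.190.
Q = p − d + a: δQ = √(δp² + δd² + δa²) = √(0.0361 + 0.000900 + 0.000729) = 0.194
Q = 5.50, so δQ/Q = 0.194/5.50 = 0.0353.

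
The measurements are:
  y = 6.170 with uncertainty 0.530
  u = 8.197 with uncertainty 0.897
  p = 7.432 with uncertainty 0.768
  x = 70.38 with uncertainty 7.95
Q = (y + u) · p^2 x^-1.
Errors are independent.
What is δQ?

2.78

Let w = y + u = 14.37. δw = √(δy² + δu²) = √(0.281 + 0.805) = 1.04, so δw/w = 0.0725.
Q is then a monomial in w, p, x:
δQ/Q = √((δw/w)² + (2·δp/p)² + (-1·δx/x)²) = √(0.00526 + 0.0427 + 0.0128) = 0.246
Q = 11.28, so δQ = 0.246 × 11.28 = 2.78.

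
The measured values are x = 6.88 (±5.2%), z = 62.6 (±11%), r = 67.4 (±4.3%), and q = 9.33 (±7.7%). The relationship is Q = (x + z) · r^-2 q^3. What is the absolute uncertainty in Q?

Let u = x + z = 69.5. δu = √(δx² + δz²) = √(0.128 + 47.4) = 6.90, so δu/u = 0.0992.
Q is then a monomial in u, r, q:
δQ/Q = √((δu/u)² + (-2·δr/r)² + (3·δq/q)²) = √(0.00985 + 0.00740 + 0.0534) = 0.266
Q = 12.4, so δQ = 0.266 × 12.4 = 3.30.

3.30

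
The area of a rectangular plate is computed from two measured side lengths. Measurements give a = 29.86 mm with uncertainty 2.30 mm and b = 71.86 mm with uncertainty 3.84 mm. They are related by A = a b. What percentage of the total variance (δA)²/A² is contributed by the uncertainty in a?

(δA/A)² = (1·δa/a)² + (1·δb/b)²
  a term: (1×0.0770)² = 0.00593
  b term: (1×0.0534)² = 0.00286
Total = 0.00879. Share from a = 0.00593/0.00879 = 0.675.

67.5%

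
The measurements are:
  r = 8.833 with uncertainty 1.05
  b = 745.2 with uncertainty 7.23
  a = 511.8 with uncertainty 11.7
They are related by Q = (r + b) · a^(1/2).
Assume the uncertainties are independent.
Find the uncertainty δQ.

Let u = r + b = 754.0. δu = √(δr² + δb²) = √(1.10 + 52.3) = 7.31, so δu/u = 0.00969.
Q is then a monomial in u, a:
δQ/Q = √((δu/u)² + (½·δa/a)²) = √(9.39e-05 + 0.000131) = 0.0150
Q = 17060, so δQ = 0.0150 × 17060 = 256.

256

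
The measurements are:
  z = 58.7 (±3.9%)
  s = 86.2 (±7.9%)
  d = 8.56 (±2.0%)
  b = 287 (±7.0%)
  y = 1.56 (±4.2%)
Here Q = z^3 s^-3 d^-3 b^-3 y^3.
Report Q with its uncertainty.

(8.09 ± 2.95) × 10^-11

Relative error in a monomial: (δQ/Q)² = Σ (nᵢ · δxᵢ/xᵢ)².
  (3·δz/z)² = (3×0.0390)² = 0.0137;  (-3·δs/s)² = (-3×0.0790)² = 0.0562;  (-3·δd/d)² = (-3×0.0200)² = 0.00360;  (-3·δb/b)² = (-3×0.0700)² = 0.0441;  (3·δy/y)² = (3×0.0420)² = 0.0159
δQ/Q = √(0.133) = 0.365
Q = 8.09e-11, so δQ = 0.365 × 8.09e-11 = 2.95e-11.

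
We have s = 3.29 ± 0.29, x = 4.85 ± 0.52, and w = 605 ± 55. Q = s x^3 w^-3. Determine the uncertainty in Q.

7.3e-07

For a monomial Q ∝ s, x^3, w^-3, fractional errors add in quadrature:
  (1·δs/s)² = (1×0.0881)² = 0.00777;  (3·δx/x)² = (3×0.107)² = 0.103;  (-3·δw/w)² = (-3×0.0909)² = 0.0744
δQ/Q = √(0.186) = 0.431
Q = 1.69e-06, so δQ = 0.431 × 1.69e-06 = 7.3e-07.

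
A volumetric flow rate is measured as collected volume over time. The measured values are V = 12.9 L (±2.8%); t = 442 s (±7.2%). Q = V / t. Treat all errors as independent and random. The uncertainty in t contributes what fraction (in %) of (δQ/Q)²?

86.9%

(δQ/Q)² = (1·δV/V)² + (-1·δt/t)²
  V term: (1×0.0280)² = 0.000784
  t term: (-1×0.0720)² = 0.00518
Total = 0.00597. Share from t = 0.00518/0.00597 = 0.869.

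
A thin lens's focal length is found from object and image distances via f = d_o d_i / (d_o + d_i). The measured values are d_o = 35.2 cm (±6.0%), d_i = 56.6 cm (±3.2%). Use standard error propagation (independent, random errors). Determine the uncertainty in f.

0.846 cm

∂f/∂d_o = (d_i/(d_o+d_i))² = 0.380;  ∂f/∂d_i = (d_o/(d_o+d_i))² = 0.147
δf = √((∂f/∂d_o · δd_o)² + (∂f/∂d_i · δd_i)²) = √(0.645 + 0.0709) = 0.846 cm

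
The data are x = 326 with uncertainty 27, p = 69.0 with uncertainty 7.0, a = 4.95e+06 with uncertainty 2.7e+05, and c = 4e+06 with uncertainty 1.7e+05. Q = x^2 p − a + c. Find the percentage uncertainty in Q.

22.9%

Let w = x^2·p = 7.33e+06. δw/w = √((2·δx/x)² + (1·δp/p)²) = √(0.0274 + 0.0103) = 0.194, so δw = 1.42e+06.
Q = w − a + c: δQ = √(δw² + δa² + δc²) = √(2.03e+12 + 7.29e+10 + 2.89e+10) = 1.46e+06
Q = 6.38e+06, so δQ/Q = 1.46e+06/6.38e+06 = 0.229.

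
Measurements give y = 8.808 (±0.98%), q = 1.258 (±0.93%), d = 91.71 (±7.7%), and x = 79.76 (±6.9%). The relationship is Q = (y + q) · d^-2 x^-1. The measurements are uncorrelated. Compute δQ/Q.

Let u = y + q = 10.07. δu = √(δy² + δq²) = √(0.00745 + 0.000137) = 0.0871, so δu/u = 0.00865.
Q is then a monomial in u, d, x:
δQ/Q = √((δu/u)² + (-2·δd/d)² + (-1·δx/x)²) = √(7.49e-05 + 0.0237 + 0.00476) = 0.169

0.169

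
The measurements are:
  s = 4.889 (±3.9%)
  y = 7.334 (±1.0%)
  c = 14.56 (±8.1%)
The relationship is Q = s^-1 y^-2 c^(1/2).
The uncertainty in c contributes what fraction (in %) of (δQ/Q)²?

46.1%

(δQ/Q)² = (-1·δs/s)² + (-2·δy/y)² + (½·δc/c)²
  s term: (-1×0.0390)² = 0.00152
  y term: (-2×0.0100)² = 0.000400
  c term: (0.5×0.0810)² = 0.00164
Total = 0.00356. Share from c = 0.00164/0.00356 = 0.461.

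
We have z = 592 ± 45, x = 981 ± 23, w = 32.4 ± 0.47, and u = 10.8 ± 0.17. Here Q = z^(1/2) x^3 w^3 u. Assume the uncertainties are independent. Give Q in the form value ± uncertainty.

Q is a product of powers, so relative uncertainties combine in quadrature:
  (½·δz/z)² = (0.5×0.0760)² = 0.00144;  (3·δx/x)² = (3×0.0234)² = 0.00495;  (3·δw/w)² = (3×0.0145)² = 0.00189;  (1·δu/u)² = (1×0.0157)² = 0.000248
δQ/Q = √(0.00853) = 0.0924
Q = 8.44e+15, so δQ = 0.0924 × 8.44e+15 = 7.79e+14.

(8.44 ± 0.779) × 10^15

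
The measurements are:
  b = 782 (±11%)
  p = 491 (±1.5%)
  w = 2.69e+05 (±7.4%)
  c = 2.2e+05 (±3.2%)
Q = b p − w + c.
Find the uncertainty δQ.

Let h = b·p = 3.84e+05. δh/h = √((1·δb/b)² + (1·δp/p)²) = √(0.0121 + 0.000225) = 0.111, so δh = 42600.
Q = h − w + c: δQ = √(δh² + δw² + δc²) = √(1.82e+09 + 3.96e+08 + 4.96e+07) = 47600

47600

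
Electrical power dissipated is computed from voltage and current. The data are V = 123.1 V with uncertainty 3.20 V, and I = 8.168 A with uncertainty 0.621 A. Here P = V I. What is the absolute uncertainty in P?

80.8 W

Each factor contributes (exponent × relative error)² to (δP/P)²:
  (1·δV/V)² = (1×0.0260)² = 0.000676;  (1·δI/I)² = (1×0.0760)² = 0.00578
δP/P = √(0.00646) = 0.0803
P = 1005 W, so δP = 0.0803 × 1005 = 80.8 W.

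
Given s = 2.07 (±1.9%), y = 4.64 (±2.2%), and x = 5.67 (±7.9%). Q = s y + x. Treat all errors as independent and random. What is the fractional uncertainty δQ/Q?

Let p = s·y = 9.60. δp/p = √((1·δs/s)² + (1·δy/y)²) = √(0.000361 + 0.000484) = 0.0291, so δp = 0.279.
Q = p + x: δQ = √(δp² + δx²) = √(0.0780 + 0.201) = 0.528
Q = 15.3, so δQ/Q = 0.528/15.3 = 0.0346.

0.0346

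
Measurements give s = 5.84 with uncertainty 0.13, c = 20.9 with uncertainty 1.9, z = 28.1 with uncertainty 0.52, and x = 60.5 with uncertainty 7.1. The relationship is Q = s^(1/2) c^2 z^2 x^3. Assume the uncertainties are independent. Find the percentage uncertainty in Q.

39.8%

Each factor contributes (exponent × relative error)² to (δQ/Q)²:
  (½·δs/s)² = (0.5×0.0223)² = 0.000124;  (2·δc/c)² = (2×0.0909)² = 0.0331;  (2·δz/z)² = (2×0.0185)² = 0.00137;  (3·δx/x)² = (3×0.117)² = 0.124
δQ/Q = √(0.159) = 0.398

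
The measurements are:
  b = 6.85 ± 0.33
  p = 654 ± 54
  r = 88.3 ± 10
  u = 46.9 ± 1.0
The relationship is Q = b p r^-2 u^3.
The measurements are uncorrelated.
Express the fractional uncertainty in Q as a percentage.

25.4%

Since Q is a product/quotient, work with relative uncertainties:
  (1·δb/b)² = (1×0.0482)² = 0.00232;  (1·δp/p)² = (1×0.0826)² = 0.00682;  (-2·δr/r)² = (-2×0.113)² = 0.0513;  (3·δu/u)² = (3×0.0213)² = 0.00409
δQ/Q = √(0.0645) = 0.254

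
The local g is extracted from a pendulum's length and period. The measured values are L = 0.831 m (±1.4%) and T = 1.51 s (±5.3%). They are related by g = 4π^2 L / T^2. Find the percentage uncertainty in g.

Products/powers → add relative errors in quadrature, weighted by exponent:
  (1·δL/L)² = (1×0.0140)² = 0.000196;  (-2·δT/T)² = (-2×0.0530)² = 0.0112
δg/g = √(0.0114) = 0.107

10.7%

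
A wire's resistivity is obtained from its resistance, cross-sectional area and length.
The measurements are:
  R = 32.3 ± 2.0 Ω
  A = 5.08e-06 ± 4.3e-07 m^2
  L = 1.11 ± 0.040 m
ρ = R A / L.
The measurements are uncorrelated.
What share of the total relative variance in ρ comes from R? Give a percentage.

(δρ/ρ)² = (1·δR/R)² + (1·δA/A)² + (-1·δL/L)²
  R term: (1×0.0619)² = 0.00383
  A term: (1×0.0846)² = 0.00716
  L term: (-1×0.0360)² = 0.00130
Total = 0.0123. Share from R = 0.00383/0.0123 = 0.312.

31.2%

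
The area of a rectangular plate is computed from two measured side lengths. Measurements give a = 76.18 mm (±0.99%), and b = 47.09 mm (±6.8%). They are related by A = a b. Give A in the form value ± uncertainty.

3587 ± 247 mm^2

For a monomial A ∝ a, b, fractional errors add in quadrature:
  (1·δa/a)² = (1×0.00990)² = 9.8e-05;  (1·δb/b)² = (1×0.0680)² = 0.00462
δA/A = √(0.00472) = 0.0687
A = 3587 mm^2, so δA = 0.0687 × 3587 = 247 mm^2.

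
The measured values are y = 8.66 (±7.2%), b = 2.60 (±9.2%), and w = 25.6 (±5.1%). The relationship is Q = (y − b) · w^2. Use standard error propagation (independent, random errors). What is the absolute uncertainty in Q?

Let u = y − b = 6.06. δu = √(δy² + δb²) = √(0.389 + 0.0572) = 0.668, so δu/u = 0.110.
Q is then a monomial in u, w:
δQ/Q = √((δu/u)² + (2·δw/w)²) = √(0.0121 + 0.0104) = 0.150
Q = 3970, so δQ = 0.150 × 3970 = 596.

596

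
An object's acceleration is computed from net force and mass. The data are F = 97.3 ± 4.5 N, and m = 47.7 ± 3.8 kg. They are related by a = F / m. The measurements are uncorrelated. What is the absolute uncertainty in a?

a is a product of powers, so relative uncertainties combine in quadrature:
  (1·δF/F)² = (1×0.0462)² = 0.00214;  (-1·δm/m)² = (-1×0.0797)² = 0.00635
δa/a = √(0.00849) = 0.0921
a = 2.04 m/s^2, so δa = 0.0921 × 2.04 = 0.188 m/s^2.

0.188 m/s^2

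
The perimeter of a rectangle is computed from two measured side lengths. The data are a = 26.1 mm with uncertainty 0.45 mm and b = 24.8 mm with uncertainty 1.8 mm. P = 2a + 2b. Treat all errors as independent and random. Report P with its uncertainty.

Absolute uncertainties add in quadrature for a linear combination:
  (2·δa)² = 0.810;  (2·δb)² = 13.0
δP = √(13.8) = 3.71 mm
P = 102 mm.

102 ± 3.71 mm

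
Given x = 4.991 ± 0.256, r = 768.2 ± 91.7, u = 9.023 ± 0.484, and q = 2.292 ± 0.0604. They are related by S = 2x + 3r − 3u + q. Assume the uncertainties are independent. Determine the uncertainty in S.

Each term contributes (cᵢ δxᵢ)² to (δS)²:
  (2·δx)² = 0.262;  (3·δr)² = 75700;  (3·δu)² = 2.11;  (δq)² = 0.00365
δS = √(75700) = 275

275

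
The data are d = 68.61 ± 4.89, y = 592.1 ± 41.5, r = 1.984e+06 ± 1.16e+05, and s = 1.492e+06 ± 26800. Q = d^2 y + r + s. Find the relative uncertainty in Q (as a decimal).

0.0732

Let p = d^2·y = 2.787e+06. δp/p = √((2·δd/d)² + (1·δy/y)²) = √(0.0203 + 0.00491) = 0.159, so δp = 4.43e+05.
Q = p + r + s: δQ = √(δp² + δr² + δs²) = √(1.96e+11 + 1.35e+10 + 7.18e+08) = 4.58e+05
Q = 6.263e+06, so δQ/Q = 4.58e+05/6.263e+06 = 0.0732.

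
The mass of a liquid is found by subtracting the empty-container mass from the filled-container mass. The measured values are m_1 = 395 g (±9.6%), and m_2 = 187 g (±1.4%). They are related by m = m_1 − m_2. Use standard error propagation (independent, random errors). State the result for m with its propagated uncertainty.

208 ± 38.0 g

Sums and differences: (δm)² = Σ (cᵢ δxᵢ)².
  (δm_1)² = 1440;  (δm_2)² = 6.85
δm = √(1440) = 38.0 g
m = 208 g.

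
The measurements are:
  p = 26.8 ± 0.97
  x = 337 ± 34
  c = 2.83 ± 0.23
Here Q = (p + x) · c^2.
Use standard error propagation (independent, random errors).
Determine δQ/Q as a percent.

Let u = p + x = 364. δu = √(δp² + δx²) = √(0.941 + 1160) = 34.0, so δu/u = 0.0935.
Q is then a monomial in u, c:
δQ/Q = √((δu/u)² + (2·δc/c)²) = √(0.00874 + 0.0264) = 0.188

18.8%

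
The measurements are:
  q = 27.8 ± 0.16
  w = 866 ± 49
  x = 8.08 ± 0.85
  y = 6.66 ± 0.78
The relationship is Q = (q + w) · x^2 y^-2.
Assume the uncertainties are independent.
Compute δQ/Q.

0.320

Let u = q + w = 894. δu = √(δq² + δw²) = √(0.0256 + 2400) = 49.0, so δu/u = 0.0548.
Q is then a monomial in u, x, y:
δQ/Q = √((δu/u)² + (2·δx/x)² + (-2·δy/y)²) = √(0.00301 + 0.0443 + 0.0549) = 0.320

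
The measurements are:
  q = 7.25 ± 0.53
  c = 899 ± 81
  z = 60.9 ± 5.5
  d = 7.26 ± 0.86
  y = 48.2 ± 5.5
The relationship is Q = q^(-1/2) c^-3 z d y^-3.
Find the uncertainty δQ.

9.33e-13

Products/powers → add relative errors in quadrature, weighted by exponent:
  (−½·δq/q)² = (-0.5×0.0731)² = 0.00134;  (-3·δc/c)² = (-3×0.0901)² = 0.0731;  (1·δz/z)² = (1×0.0903)² = 0.00816;  (1·δd/d)² = (1×0.118)² = 0.0140;  (-3·δy/y)² = (-3×0.114)² = 0.117
δQ/Q = √(0.214) = 0.462
Q = 2.02e-12, so δQ = 0.462 × 2.02e-12 = 9.33e-13.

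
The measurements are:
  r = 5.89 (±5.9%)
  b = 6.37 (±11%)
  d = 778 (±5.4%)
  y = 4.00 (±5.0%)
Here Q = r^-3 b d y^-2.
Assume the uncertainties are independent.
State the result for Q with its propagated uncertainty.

Each factor contributes (exponent × relative error)² to (δQ/Q)²:
  (-3·δr/r)² = (-3×0.0590)² = 0.0313;  (1·δb/b)² = (1×0.110)² = 0.0121;  (1·δd/d)² = (1×0.0540)² = 0.00292;  (-2·δy/y)² = (-2×0.0500)² = 0.0100
δQ/Q = √(0.0563) = 0.237
Q = 1.52, so δQ = 0.237 × 1.52 = 0.360.

1.52 ± 0.360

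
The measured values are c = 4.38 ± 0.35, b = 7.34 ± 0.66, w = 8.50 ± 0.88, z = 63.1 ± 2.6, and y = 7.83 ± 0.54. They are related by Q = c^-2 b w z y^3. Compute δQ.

29400

Each factor contributes (exponent × relative error)² to (δQ/Q)²:
  (-2·δc/c)² = (-2×0.0799)² = 0.0255;  (1·δb/b)² = (1×0.0899)² = 0.00809;  (1·δw/w)² = (1×0.104)² = 0.0107;  (1·δz/z)² = (1×0.0412)² = 0.00170;  (3·δy/y)² = (3×0.0690)² = 0.0428
δQ/Q = √(0.0888) = 0.298
Q = 98500, so δQ = 0.298 × 98500 = 29400.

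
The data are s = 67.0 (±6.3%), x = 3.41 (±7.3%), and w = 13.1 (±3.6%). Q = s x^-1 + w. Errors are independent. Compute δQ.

Let p = s·x^-1 = 19.6. δp/p = √((1·δs/s)² + (-1·δx/x)²) = √(0.00397 + 0.00533) = 0.0964, so δp = 1.89.
Q = p + w: δQ = √(δp² + δw²) = √(3.59 + 0.222) = 1.95

1.95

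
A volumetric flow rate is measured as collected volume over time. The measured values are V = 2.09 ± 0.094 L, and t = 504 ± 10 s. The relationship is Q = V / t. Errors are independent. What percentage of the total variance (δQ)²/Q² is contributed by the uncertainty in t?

(δQ/Q)² = (1·δV/V)² + (-1·δt/t)²
  V term: (1×0.0450)² = 0.00202
  t term: (-1×0.0198)² = 0.000394
Total = 0.00242. Share from t = 0.000394/0.00242 = 0.163.

16.3%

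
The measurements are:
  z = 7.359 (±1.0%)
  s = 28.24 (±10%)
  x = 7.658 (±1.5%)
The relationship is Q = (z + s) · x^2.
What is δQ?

177

Let u = z + s = 35.60. δu = √(δz² + δs²) = √(0.00542 + 7.97) = 2.82, so δu/u = 0.0794.
Q is then a monomial in u, x:
δQ/Q = √((δu/u)² + (2·δx/x)²) = √(0.00630 + 0.000900) = 0.0848
Q = 2088, so δQ = 0.0848 × 2088 = 177.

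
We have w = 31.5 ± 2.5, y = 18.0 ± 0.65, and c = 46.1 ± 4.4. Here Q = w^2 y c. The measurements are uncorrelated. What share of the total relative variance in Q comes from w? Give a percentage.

70.8%

(δQ/Q)² = (2·δw/w)² + (1·δy/y)² + (1·δc/c)²
  w term: (2×0.0794)² = 0.0252
  y term: (1×0.0361)² = 0.00130
  c term: (1×0.0954)² = 0.00911
Total = 0.0356. Share from w = 0.0252/0.0356 = 0.708.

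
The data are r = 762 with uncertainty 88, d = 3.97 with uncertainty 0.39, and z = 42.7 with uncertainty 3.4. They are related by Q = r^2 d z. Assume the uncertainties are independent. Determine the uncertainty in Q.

2.59e+07

Products/powers → add relative errors in quadrature, weighted by exponent:
  (2·δr/r)² = (2×0.115)² = 0.0533;  (1·δd/d)² = (1×0.0982)² = 0.00965;  (1·δz/z)² = (1×0.0796)² = 0.00634
δQ/Q = √(0.0693) = 0.263
Q = 9.84e+07, so δQ = 0.263 × 9.84e+07 = 2.59e+07.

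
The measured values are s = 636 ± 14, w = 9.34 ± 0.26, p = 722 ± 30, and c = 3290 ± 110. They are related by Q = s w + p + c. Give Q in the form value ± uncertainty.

9950 ± 240

Let h = s·w = 5940. δh/h = √((1·δs/s)² + (1·δw/w)²) = √(0.000485 + 0.000775) = 0.0355, so δh = 211.
Q = h + p + c: δQ = √(δh² + δp² + δc²) = √(44400 + 900 + 12100) = 240
Q = 9950.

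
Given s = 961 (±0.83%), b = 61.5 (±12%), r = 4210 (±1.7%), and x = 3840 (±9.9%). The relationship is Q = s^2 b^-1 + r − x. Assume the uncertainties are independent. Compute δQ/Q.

0.121

Let p = s^2·b^-1 = 15000. δp/p = √((2·δs/s)² + (-1·δb/b)²) = √(0.000276 + 0.0144) = 0.121, so δp = 1820.
Q = p + r − x: δQ = √(δp² + δr² + δx²) = √(3.31e+06 + 5120 + 1.45e+05) = 1860
Q = 15400, so δQ/Q = 1860/15400 = 0.121.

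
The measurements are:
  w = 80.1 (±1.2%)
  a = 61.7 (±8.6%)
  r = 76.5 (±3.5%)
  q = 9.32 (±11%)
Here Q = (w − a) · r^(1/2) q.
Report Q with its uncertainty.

1500 ± 470

Let u = w − a = 18.4. δu = √(δw² + δa²) = √(0.924 + 28.2) = 5.39, so δu/u = 0.293.
Q is then a monomial in u, r, q:
δQ/Q = √((δu/u)² + (½·δr/r)² + (1·δq/q)²) = √(0.0859 + 0.000306 + 0.0121) = 0.314
Q = 1500, so δQ = 0.314 × 1500 = 470.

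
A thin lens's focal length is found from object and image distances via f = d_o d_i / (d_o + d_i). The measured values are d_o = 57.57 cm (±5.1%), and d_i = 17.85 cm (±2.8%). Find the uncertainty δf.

0.334 cm

∂f/∂d_o = (d_i/(d_o+d_i))² = 0.0560;  ∂f/∂d_i = (d_o/(d_o+d_i))² = 0.583
δf = √((∂f/∂d_o · δd_o)² + (∂f/∂d_i · δd_i)²) = √(0.0270 + 0.0848) = 0.334 cm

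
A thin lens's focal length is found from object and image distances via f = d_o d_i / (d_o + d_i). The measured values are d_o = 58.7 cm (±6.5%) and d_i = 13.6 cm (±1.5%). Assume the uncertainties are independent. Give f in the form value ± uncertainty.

∂f/∂d_o = (d_i/(d_o+d_i))² = 0.0354;  ∂f/∂d_i = (d_o/(d_o+d_i))² = 0.659
δf = √((∂f/∂d_o · δd_o)² + (∂f/∂d_i · δd_i)²) = √(0.0182 + 0.0181) = 0.191 cm
f = 11.0 cm.

11.0 ± 0.191 cm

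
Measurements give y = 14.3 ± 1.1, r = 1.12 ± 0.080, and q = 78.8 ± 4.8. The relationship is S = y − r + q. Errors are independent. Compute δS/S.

0.0535

Sums and differences: (δS)² = Σ (cᵢ δxᵢ)².
  (δy)² = 1.21;  (δr)² = 0.00640;  (δq)² = 23.0
δS = √(24.3) = 4.93
S = 92.0, so δS/S = 4.93/92.0 = 0.0535.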